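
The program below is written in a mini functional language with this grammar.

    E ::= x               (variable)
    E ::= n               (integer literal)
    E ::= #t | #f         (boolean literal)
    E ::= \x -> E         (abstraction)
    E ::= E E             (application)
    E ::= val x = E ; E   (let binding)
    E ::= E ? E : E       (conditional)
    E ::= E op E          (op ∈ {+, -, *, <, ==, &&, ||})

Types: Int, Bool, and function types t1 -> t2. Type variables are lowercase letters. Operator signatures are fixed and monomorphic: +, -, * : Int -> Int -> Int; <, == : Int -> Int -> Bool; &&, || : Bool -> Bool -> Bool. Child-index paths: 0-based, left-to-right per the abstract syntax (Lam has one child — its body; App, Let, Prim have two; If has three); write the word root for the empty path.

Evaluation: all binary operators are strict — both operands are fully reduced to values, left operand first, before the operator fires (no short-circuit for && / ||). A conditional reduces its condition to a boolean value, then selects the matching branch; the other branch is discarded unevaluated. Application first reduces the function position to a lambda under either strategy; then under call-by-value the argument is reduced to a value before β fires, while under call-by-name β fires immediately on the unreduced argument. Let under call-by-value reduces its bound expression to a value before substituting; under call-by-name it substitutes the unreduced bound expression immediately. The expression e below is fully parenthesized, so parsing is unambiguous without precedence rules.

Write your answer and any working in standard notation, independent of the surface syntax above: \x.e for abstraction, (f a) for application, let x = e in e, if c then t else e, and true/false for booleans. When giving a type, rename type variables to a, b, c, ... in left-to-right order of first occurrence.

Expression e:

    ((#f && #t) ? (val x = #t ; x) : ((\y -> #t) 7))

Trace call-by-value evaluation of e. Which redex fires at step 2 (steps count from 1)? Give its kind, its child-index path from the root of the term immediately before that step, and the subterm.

Working:
step 0: (if (false && true) then (let x = true in x) else ((\y.true) 7))
step 1: [delta@0] (if false then (let x = true in x) else ((\y.true) 7))
step 2: [if@root] ((\y.true) 7)

Answer: if at root : (if false then (let x = true in x) else ((\y.true) 7))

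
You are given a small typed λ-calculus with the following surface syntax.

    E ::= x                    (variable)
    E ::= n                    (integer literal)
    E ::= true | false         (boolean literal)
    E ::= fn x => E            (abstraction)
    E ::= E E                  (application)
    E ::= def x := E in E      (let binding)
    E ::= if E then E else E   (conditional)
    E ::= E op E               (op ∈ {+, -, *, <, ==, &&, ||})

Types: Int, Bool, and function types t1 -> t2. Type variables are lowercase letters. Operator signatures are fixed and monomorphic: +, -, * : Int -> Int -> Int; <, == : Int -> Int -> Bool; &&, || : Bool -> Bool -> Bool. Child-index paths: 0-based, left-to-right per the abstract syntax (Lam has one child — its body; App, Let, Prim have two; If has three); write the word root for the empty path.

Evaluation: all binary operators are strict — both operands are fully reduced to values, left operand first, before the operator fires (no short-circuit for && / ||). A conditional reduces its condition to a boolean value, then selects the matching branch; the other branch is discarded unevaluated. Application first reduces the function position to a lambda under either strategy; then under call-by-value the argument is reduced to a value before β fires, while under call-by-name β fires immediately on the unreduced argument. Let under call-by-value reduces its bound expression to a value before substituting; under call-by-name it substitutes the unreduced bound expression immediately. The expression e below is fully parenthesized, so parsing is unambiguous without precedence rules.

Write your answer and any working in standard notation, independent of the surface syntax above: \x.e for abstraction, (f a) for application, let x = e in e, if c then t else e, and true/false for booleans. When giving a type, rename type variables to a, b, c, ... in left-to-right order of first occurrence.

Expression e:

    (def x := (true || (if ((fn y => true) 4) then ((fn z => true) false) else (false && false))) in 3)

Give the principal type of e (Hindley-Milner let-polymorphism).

Answer: Int

Working:
  unify Bool ~ Bool
\y._ : a -> Bool
  unify a -> Bool ~ Int -> b
  unify a ~ Int
  unify Bool ~ b
_ _ : Bool
  unify Bool ~ Bool
\z._ : c -> Bool
  unify c -> Bool ~ Bool -> d
  unify c ~ Bool
  unify Bool ~ d
_ _ : Bool
  unify Bool ~ Bool
  unify Bool ~ Bool
  unify Bool ~ Bool
  unify Bool ~ Bool
let x : Bool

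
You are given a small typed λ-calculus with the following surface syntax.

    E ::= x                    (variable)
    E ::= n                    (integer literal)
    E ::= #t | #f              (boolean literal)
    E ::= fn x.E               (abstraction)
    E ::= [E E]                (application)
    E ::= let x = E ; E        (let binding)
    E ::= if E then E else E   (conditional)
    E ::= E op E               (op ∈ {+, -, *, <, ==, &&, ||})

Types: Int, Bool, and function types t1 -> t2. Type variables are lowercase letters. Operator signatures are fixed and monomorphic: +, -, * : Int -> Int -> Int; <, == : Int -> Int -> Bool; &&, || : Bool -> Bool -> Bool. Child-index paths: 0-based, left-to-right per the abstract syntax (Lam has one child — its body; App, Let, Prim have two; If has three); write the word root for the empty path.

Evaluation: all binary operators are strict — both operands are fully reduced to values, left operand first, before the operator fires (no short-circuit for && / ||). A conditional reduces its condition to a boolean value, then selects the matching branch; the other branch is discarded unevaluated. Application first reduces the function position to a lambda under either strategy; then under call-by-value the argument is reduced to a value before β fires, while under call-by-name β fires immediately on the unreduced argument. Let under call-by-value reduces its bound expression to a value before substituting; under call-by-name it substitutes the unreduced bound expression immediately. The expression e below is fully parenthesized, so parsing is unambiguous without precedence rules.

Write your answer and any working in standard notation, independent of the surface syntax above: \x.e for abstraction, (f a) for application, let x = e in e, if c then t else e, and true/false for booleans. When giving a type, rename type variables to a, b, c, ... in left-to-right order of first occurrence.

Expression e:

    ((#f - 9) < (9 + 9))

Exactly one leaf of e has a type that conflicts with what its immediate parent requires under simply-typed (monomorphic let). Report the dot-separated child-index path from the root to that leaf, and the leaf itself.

Answer: 0.0 : false

Trace:
  unify Bool ~ Int
  FAIL: mismatch Bool ~ Int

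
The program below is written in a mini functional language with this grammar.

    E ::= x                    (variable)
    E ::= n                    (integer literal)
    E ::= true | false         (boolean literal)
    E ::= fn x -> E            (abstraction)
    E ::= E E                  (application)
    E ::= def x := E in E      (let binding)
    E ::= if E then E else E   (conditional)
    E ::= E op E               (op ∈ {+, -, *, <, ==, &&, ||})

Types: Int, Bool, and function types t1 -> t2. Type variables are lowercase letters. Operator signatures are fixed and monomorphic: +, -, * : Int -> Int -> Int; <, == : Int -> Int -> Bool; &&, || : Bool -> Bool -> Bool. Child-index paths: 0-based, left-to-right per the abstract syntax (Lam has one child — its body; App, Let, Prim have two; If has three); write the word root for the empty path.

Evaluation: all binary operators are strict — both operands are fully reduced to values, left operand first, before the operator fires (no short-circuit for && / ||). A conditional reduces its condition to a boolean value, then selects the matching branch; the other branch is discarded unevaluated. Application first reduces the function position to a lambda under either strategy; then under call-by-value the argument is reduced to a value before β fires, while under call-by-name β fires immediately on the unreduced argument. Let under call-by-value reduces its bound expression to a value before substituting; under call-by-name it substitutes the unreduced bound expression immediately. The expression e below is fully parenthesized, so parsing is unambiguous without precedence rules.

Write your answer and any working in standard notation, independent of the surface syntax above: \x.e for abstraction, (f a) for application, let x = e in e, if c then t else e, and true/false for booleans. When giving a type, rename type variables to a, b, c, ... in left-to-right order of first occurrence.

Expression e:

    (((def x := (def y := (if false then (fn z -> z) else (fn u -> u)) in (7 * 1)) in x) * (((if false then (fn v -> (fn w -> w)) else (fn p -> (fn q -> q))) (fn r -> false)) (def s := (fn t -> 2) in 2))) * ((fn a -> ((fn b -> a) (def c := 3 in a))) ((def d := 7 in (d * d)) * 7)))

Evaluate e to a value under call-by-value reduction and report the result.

Trace:
step 0: (((let x = (let y = (if false then (\z.z) else (\u.u)) in (7 * 1)) in x) * (((if false then (\v.(\w.w)) else (\p.(\q.q))) (\r.false)) (let s = (\t.2) in 2))) * ((\a.((\b.a) (let c = 3 in a))) ((let d = 7 in (d * d)) * 7)))
step 1: [if@0.0.0.0] (((let x = (let y = (\u.u) in (7 * 1)) in x) * (((if false then (\v.(\w.w)) else (\p.(\q.q))) (\r.false)) (let s = (\t.2) in 2))) * ((\a.((\b.a) (let c = 3 in a))) ((let d = 7 in (d * d)) * 7)))
step 2: [let@0.0.0] (((let x = (7 * 1) in x) * (((if false then (\v.(\w.w)) else (\p.(\q.q))) (\r.false)) (let s = (\t.2) in 2))) * ((\a.((\b.a) (let c = 3 in a))) ((let d = 7 in (d * d)) * 7)))
step 3: [delta@0.0.0] (((let x = 7 in x) * (((if false then (\v.(\w.w)) else (\p.(\q.q))) (\r.false)) (let s = (\t.2) in 2))) * ((\a.((\b.a) (let c = 3 in a))) ((let d = 7 in (d * d)) * 7)))
step 4: [let@0.0] ((7 * (((if false then (\v.(\w.w)) else (\p.(\q.q))) (\r.false)) (let s = (\t.2) in 2))) * ((\a.((\b.a) (let c = 3 in a))) ((let d = 7 in (d * d)) * 7)))
step 5: [if@0.1.0.0] ((7 * (((\p.(\q.q)) (\r.false)) (let s = (\t.2) in 2))) * ((\a.((\b.a) (let c = 3 in a))) ((let d = 7 in (d * d)) * 7)))
step 6: [beta@0.1.0] ((7 * ((\q.q) (let s = (\t.2) in 2))) * ((\a.((\b.a) (let c = 3 in a))) ((let d = 7 in (d * d)) * 7)))
step 7: [let@0.1.1] ((7 * ((\q.q) 2)) * ((\a.((\b.a) (let c = 3 in a))) ((let d = 7 in (d * d)) * 7)))
step 8: [beta@0.1] ((7 * 2) * ((\a.((\b.a) (let c = 3 in a))) ((let d = 7 in (d * d)) * 7)))
step 9: [delta@0] (14 * ((\a.((\b.a) (let c = 3 in a))) ((let d = 7 in (d * d)) * 7)))
step 10: [let@1.1.0] (14 * ((\a.((\b.a) (let c = 3 in a))) ((7 * 7) * 7)))
step 11: [delta@1.1.0] (14 * ((\a.((\b.a) (let c = 3 in a))) (49 * 7)))
step 12: [delta@1.1] (14 * ((\a.((\b.a) (let c = 3 in a))) 343))
step 13: [beta@1] (14 * ((\b.343) (let c = 3 in 343)))
step 14: [let@1.1] (14 * ((\b.343) 343))
step 15: [beta@1] (14 * 343)
step 16: [delta@root] 4802

Answer: 4802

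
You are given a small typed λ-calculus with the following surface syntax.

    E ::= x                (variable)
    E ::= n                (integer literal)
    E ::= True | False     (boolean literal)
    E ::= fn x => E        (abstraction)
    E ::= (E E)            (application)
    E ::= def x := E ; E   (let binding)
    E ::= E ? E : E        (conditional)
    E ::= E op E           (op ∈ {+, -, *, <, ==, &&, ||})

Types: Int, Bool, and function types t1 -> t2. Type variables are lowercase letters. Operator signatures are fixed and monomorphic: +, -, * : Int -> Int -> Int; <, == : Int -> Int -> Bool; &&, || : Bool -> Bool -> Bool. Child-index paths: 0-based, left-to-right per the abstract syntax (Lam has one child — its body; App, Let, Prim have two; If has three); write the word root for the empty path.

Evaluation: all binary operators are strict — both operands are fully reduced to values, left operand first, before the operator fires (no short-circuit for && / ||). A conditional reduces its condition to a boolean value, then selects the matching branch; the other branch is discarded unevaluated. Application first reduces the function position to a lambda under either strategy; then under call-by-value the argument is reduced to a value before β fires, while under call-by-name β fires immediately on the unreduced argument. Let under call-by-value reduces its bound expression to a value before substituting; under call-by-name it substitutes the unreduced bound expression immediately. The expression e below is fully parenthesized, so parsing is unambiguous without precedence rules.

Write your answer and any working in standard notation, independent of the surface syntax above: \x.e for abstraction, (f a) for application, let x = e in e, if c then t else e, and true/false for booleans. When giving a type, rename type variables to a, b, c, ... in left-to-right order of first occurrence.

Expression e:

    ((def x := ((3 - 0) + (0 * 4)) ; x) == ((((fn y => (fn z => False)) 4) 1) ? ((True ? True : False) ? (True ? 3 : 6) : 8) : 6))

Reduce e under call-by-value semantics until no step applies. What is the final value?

Answer: false

Derivation:
step 0: ((let x = ((3 - 0) + (0 * 4)) in x) == (if (((\y.(\z.false)) 4) 1) then (if (if true then true else false) then (if true then 3 else 6) else 8) else 6))
step 1: [delta@0.0.0] ((let x = (3 + (0 * 4)) in x) == (if (((\y.(\z.false)) 4) 1) then (if (if true then true else false) then (if true then 3 else 6) else 8) else 6))
step 2: [delta@0.0.1] ((let x = (3 + 0) in x) == (if (((\y.(\z.false)) 4) 1) then (if (if true then true else false) then (if true then 3 else 6) else 8) else 6))
step 3: [delta@0.0] ((let x = 3 in x) == (if (((\y.(\z.false)) 4) 1) then (if (if true then true else false) then (if true then 3 else 6) else 8) else 6))
step 4: [let@0] (3 == (if (((\y.(\z.false)) 4) 1) then (if (if true then true else false) then (if true then 3 else 6) else 8) else 6))
step 5: [beta@1.0.0] (3 == (if ((\z.false) 1) then (if (if true then true else false) then (if true then 3 else 6) else 8) else 6))
step 6: [beta@1.0] (3 == (if false then (if (if true then true else false) then (if true then 3 else 6) else 8) else 6))
step 7: [if@1] (3 == 6)
step 8: [delta@root] false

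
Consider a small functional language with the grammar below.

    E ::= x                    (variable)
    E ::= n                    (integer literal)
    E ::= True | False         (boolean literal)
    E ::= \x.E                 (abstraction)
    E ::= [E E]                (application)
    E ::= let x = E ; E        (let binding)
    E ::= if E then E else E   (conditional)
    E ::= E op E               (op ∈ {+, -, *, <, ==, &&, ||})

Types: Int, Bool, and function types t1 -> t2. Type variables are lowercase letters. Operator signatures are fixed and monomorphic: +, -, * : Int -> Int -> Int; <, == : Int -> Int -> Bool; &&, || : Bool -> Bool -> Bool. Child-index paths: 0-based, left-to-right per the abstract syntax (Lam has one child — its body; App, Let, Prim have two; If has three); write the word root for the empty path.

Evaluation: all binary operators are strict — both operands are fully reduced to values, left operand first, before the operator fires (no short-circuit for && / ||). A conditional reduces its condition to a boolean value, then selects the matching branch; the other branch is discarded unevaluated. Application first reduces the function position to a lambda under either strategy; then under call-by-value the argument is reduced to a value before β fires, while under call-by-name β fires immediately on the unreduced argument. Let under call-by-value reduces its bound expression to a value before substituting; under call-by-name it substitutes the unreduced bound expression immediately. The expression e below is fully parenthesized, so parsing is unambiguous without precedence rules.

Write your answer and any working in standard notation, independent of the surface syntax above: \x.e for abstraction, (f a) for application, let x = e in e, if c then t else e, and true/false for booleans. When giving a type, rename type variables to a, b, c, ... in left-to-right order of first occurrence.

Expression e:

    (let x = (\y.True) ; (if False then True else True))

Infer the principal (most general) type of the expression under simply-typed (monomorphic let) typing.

Answer: Bool

Working:
\y._ : a -> Bool
let x : a -> Bool
  unify Bool ~ Bool
  unify Bool ~ Bool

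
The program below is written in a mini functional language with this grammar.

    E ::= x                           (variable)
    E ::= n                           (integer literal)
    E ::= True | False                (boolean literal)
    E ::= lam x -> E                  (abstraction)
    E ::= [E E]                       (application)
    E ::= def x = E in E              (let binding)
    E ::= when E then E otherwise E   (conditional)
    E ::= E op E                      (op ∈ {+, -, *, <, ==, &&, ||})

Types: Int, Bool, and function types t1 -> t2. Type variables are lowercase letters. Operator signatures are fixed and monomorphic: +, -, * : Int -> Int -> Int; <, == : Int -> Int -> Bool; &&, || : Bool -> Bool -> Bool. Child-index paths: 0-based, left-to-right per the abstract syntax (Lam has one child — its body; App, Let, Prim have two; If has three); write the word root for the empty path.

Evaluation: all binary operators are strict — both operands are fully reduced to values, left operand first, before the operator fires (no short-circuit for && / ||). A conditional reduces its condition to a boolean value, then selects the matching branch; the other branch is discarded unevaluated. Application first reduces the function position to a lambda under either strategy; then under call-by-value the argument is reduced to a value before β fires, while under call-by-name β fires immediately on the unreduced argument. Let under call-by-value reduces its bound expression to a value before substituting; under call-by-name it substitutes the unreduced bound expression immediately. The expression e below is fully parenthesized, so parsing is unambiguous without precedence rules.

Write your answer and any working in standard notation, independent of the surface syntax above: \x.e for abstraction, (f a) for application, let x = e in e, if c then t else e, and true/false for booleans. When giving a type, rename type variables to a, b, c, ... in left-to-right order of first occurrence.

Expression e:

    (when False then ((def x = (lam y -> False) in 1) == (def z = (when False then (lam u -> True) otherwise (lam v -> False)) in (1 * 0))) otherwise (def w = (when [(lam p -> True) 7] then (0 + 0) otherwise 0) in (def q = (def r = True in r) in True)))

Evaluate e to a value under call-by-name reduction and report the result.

Working:
step 0: (if false then ((let x = (\y.false) in 1) == (let z = (if false then (\u.true) else (\v.false)) in (1 * 0))) else (let w = (if ((\p.true) 7) then (0 + 0) else 0) in (let q = (let r = true in r) in true)))
step 1: [if@root] (let w = (if ((\p.true) 7) then (0 + 0) else 0) in (let q = (let r = true in r) in true))
step 2: [let@root] (let q = (let r = true in r) in true)
step 3: [let@root] true

Answer: true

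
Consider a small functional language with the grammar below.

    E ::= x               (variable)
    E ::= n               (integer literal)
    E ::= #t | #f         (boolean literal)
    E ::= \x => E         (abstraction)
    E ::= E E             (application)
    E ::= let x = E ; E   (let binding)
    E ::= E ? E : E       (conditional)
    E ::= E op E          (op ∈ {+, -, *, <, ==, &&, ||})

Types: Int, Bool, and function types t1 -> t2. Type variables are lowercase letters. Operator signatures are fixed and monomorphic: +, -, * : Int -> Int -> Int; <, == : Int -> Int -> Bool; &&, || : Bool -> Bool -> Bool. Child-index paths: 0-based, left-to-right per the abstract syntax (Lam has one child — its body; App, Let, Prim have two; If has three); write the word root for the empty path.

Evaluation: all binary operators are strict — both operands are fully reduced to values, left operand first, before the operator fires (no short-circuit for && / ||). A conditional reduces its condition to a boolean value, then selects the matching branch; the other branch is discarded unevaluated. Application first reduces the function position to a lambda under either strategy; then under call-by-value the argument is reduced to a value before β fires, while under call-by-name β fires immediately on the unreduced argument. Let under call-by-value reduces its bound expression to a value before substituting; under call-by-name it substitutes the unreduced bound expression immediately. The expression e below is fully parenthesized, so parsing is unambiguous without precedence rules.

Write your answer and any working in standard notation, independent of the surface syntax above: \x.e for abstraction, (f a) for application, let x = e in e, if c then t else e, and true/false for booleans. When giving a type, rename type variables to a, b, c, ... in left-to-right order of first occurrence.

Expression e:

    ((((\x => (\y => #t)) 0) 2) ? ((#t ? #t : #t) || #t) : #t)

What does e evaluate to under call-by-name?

Trace:
step 0: (if (((\x.(\y.true)) 0) 2) then ((if true then true else true) || true) else true)
step 1: [beta@0.0] (if ((\y.true) 2) then ((if true then true else true) || true) else true)
step 2: [beta@0] (if true then ((if true then true else true) || true) else true)
step 3: [if@root] ((if true then true else true) || true)
step 4: [if@0] (true || true)
step 5: [delta@root] true

Answer: true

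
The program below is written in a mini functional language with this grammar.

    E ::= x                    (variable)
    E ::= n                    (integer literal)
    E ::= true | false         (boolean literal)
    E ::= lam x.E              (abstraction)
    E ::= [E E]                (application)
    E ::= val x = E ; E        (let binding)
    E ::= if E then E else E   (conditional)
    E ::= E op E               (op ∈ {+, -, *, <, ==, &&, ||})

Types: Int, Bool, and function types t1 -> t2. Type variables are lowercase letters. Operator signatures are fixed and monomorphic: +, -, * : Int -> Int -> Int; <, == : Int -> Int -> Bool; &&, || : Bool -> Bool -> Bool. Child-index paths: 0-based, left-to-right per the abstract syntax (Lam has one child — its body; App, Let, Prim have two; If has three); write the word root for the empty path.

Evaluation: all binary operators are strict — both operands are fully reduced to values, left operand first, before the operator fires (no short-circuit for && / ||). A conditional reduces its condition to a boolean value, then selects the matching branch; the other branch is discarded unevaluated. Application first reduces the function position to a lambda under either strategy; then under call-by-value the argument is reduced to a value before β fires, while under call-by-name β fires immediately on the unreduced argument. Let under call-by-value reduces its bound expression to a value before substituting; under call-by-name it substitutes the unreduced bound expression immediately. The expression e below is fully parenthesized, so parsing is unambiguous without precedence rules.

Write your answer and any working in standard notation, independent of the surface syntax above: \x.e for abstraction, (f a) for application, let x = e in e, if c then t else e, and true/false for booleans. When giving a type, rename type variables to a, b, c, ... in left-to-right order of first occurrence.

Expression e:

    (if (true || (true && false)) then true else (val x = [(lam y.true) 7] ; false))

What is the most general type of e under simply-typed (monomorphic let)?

Derivation:
  unify Bool ~ Bool
  unify Bool ~ Bool
  unify Bool ~ Bool
  unify Bool ~ Bool
  unify Bool ~ Bool
\y._ : a -> Bool
  unify a -> Bool ~ Int -> b
  unify a ~ Int
  unify Bool ~ b
_ _ : Bool
let x : Bool
  unify Bool ~ Bool

Answer: Bool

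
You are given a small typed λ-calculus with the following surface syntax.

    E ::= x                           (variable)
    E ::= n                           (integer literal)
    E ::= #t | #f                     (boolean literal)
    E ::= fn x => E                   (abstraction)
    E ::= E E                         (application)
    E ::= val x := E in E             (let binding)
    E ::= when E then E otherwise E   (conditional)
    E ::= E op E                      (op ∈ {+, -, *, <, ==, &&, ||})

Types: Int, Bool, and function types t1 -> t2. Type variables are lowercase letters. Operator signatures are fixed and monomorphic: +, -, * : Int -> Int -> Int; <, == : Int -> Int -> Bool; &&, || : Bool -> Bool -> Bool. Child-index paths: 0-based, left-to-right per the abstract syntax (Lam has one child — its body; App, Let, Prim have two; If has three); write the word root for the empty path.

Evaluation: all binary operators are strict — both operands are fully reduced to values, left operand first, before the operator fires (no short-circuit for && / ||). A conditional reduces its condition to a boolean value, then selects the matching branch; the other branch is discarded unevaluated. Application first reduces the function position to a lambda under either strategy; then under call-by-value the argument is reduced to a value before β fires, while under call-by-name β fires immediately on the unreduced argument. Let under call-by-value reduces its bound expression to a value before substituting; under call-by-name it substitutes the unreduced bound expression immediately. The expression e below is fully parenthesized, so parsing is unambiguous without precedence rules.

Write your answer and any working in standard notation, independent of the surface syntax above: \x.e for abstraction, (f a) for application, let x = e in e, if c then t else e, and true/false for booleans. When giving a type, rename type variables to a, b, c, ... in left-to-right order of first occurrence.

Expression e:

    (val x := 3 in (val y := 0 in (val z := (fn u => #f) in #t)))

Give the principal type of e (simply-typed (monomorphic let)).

Answer: Bool

Trace:
let x : Int
let y : Int
\u._ : a -> Bool
let z : a -> Bool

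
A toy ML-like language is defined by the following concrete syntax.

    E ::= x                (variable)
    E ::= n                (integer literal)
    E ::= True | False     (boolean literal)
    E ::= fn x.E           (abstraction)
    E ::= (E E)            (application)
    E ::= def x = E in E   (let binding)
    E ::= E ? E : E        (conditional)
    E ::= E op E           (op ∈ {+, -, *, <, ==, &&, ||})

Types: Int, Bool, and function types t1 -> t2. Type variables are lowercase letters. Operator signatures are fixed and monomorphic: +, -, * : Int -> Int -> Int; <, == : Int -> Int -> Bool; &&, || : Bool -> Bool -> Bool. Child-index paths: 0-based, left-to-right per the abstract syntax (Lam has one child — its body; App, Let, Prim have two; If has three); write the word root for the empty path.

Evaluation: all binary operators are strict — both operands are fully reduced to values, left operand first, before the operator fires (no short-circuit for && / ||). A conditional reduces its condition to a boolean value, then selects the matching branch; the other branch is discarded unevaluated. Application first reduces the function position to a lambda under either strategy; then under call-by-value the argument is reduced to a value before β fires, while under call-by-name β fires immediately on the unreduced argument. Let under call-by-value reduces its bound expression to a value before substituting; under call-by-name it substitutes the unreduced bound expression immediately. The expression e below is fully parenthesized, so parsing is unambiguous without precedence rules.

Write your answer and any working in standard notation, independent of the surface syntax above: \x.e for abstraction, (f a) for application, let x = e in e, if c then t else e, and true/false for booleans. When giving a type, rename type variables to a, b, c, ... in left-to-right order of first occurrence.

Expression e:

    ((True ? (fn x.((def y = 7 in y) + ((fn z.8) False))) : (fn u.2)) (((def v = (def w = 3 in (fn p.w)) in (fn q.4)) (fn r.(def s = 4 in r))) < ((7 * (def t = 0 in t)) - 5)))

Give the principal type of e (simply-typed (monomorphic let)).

Working:
  unify Bool ~ Bool
let y : Int
y : Int
  unify Int ~ Int
\z._ : b -> Int
  unify b -> Int ~ Bool -> c
  unify b ~ Bool
  unify Int ~ c
_ _ : Int
  unify Int ~ Int
\x._ : a -> Int
\u._ : d -> Int
  unify a -> Int ~ d -> Int
  unify a ~ d
  unify Int ~ Int
let w : Int
w : Int
\p._ : e -> Int
let v : e -> Int
\q._ : f -> Int
let s : Int
r : g
\r._ : g -> g
  unify f -> Int ~ (g -> g) -> h
  unify f ~ g -> g
  unify Int ~ h
_ _ : Int
  unify Int ~ Int
  unify Int ~ Int
let t : Int
t : Int
  unify Int ~ Int
  unify Int ~ Int
  unify Int ~ Int
  unify Int ~ Int
  unify d -> Int ~ Bool -> i
  unify d ~ Bool
  unify Int ~ i
_ _ : Int

Answer: Int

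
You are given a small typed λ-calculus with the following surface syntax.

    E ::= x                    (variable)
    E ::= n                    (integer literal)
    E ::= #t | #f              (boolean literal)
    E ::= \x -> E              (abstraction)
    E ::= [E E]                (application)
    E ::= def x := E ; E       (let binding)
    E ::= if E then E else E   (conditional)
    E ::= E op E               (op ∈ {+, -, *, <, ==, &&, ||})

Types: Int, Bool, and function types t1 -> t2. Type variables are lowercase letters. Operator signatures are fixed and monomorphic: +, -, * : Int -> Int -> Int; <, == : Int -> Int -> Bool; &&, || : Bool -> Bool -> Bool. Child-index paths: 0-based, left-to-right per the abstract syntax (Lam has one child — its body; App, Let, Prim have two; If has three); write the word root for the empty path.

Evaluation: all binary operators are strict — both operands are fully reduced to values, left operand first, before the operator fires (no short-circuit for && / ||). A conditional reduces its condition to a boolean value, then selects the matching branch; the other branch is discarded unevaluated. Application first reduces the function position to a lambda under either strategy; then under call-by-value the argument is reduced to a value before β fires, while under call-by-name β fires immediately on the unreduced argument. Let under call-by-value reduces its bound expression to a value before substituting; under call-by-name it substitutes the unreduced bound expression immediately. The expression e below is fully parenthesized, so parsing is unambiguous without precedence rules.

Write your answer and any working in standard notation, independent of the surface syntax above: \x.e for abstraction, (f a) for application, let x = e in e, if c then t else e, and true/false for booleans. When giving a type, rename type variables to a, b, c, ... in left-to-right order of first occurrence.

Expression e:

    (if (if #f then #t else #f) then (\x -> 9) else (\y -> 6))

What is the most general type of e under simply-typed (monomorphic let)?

Working:
  unify Bool ~ Bool
  unify Bool ~ Bool
  unify Bool ~ Bool
\x._ : a -> Int
\y._ : b -> Int
  unify a -> Int ~ b -> Int
  unify a ~ b
  unify Int ~ Int

Answer: a -> Int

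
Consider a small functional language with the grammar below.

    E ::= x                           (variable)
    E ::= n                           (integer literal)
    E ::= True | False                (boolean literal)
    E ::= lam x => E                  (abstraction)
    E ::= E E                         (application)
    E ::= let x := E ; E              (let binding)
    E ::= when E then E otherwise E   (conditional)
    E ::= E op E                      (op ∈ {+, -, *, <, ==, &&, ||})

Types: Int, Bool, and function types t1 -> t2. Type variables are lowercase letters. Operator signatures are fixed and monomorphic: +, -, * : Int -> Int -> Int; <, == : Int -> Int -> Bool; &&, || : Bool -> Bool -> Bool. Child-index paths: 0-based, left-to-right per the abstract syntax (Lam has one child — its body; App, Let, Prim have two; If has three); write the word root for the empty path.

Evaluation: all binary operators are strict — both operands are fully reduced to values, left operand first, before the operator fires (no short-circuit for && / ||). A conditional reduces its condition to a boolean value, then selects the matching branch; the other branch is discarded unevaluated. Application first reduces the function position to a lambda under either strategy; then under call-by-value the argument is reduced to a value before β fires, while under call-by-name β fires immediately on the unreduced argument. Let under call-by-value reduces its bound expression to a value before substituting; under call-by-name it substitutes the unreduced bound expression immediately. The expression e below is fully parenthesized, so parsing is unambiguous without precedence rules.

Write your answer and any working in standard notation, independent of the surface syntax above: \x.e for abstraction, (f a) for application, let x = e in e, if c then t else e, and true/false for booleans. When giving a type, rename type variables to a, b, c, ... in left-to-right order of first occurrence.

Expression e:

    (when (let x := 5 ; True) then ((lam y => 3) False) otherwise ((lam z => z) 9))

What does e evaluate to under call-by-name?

Answer: 3

Derivation:
step 0: (if (let x = 5 in true) then ((\y.3) false) else ((\z.z) 9))
step 1: [let@0] (if true then ((\y.3) false) else ((\z.z) 9))
step 2: [if@root] ((\y.3) false)
step 3: [beta@root] 3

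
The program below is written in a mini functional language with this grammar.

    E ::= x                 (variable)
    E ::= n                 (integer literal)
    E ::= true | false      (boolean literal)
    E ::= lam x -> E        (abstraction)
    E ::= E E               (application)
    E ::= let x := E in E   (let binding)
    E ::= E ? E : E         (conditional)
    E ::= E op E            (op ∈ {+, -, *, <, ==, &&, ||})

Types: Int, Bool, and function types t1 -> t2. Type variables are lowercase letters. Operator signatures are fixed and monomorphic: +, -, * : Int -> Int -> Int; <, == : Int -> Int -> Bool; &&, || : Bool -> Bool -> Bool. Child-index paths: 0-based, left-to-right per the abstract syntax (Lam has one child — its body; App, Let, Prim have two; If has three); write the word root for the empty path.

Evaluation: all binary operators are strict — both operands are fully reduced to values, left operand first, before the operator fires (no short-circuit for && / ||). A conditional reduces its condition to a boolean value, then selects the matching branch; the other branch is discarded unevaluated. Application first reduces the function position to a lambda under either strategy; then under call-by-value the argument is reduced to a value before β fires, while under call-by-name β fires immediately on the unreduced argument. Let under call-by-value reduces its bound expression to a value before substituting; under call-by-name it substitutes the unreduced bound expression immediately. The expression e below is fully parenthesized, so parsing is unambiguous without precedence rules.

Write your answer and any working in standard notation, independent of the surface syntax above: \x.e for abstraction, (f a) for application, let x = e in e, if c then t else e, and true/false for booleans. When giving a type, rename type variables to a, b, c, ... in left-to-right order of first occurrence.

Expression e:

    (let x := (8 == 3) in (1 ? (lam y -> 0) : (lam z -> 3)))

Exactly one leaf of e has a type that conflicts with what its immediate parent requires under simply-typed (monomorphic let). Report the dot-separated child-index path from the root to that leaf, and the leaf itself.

Trace:
  unify Int ~ Int
  unify Int ~ Int
let x : Bool
  unify Int ~ Bool
  FAIL: mismatch Int ~ Bool

Answer: 1.0 : 1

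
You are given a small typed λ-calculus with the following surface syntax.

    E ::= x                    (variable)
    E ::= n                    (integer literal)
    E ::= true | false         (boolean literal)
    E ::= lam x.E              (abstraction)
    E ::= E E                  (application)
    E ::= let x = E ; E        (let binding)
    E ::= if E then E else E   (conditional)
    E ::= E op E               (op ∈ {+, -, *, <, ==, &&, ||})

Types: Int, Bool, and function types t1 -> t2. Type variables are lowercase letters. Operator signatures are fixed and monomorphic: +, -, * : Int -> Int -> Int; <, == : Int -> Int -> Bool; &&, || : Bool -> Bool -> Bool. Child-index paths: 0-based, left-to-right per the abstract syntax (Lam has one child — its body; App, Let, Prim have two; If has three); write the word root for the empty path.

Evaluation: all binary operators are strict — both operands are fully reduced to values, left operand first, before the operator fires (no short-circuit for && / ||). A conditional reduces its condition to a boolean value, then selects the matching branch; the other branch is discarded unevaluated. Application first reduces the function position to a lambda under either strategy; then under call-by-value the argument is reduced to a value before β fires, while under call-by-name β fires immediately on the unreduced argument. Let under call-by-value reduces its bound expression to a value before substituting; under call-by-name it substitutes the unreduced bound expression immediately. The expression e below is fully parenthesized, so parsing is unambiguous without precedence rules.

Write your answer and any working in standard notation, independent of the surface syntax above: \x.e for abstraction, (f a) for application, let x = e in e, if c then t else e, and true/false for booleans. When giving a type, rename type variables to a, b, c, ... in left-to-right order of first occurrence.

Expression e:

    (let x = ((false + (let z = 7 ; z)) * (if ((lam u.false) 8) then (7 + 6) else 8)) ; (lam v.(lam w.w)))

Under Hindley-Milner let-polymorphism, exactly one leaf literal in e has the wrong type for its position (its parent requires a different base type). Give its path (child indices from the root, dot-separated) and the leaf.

Working:
  unify Bool ~ Int
  FAIL: mismatch Bool ~ Int

Answer: 0.0.0 : false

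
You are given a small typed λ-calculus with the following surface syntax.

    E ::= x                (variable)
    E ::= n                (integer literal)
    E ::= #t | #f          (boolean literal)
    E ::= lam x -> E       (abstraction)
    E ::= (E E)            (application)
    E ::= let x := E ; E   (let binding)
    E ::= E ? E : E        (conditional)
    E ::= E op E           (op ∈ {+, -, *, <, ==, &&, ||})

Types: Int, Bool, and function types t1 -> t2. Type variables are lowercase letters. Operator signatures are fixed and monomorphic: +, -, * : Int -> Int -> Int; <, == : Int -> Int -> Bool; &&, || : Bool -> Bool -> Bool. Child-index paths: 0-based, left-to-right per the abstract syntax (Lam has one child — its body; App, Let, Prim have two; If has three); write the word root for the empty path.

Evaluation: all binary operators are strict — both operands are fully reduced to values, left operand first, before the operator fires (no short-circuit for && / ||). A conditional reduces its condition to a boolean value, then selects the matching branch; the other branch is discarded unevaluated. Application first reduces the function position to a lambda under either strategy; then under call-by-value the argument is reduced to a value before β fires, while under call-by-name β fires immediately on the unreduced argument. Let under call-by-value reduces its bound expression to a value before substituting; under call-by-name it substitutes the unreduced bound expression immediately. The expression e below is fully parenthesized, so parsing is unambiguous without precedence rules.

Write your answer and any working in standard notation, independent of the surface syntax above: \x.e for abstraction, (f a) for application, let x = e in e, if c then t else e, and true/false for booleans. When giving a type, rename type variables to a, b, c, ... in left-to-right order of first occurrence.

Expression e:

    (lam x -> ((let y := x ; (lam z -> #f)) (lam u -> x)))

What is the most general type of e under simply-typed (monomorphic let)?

Answer: a -> Bool

Working:
x : a
let y : a
\z._ : b -> Bool
x : a
\u._ : c -> a
  unify b -> Bool ~ (c -> a) -> d
  unify b ~ c -> a
  unify Bool ~ d
_ _ : Bool
\x._ : a -> Bool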